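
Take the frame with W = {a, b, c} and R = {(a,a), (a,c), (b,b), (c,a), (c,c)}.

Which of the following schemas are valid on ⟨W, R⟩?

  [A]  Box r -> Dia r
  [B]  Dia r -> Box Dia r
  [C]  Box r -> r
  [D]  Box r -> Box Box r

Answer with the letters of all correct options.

A, B, C, D

R is reflexive: each world relates to itself.
R is transitive: R is closed under composition.
R is euclidean: any two R-successors of the same world are R-related.
R is serial: every world has an R-successor.
(A) axiom D: valid iff R is serial. R is serial — valid.
(B) Dia r -> Box Dia r is axiom 5; it is valid on a frame exactly when R is euclidean. R is euclidean, so valid.
(C) Box r -> r is axiom T; it is valid on a frame exactly when R is reflexive. R is reflexive, so valid.
(D) Box r -> Box Box r is axiom 4; it is valid on a frame exactly when R is transitive. R is transitive, so valid.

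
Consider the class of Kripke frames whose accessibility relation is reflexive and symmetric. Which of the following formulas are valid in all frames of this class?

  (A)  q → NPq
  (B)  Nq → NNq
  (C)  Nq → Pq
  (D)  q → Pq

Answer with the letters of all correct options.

A, C, D

Reflexive relations are serial.
(A) axiom B: valid iff R is symmetric. Every such R is symmetric — valid.
(B) axiom 4: valid iff R is transitive. Such an R need not be transitive — not valid.
(C) Nq → Pq is axiom D; it is valid on a frame exactly when R is serial. Every such R is serial, so valid.
(D) q → Pq (the dual of axiom T) characterises the reflexive frames. Every such R is reflexive — valid.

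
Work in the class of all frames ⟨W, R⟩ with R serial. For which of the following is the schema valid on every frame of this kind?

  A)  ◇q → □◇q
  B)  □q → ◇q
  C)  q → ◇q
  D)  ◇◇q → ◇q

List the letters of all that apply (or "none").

(A) ◇q → □◇q is axiom 5, which corresponds to the euclidean property. Such an R need not be euclidean — not valid.
(B) □q → ◇q is axiom D, which corresponds to seriality. Every such R is serial — valid.
(C) q → ◇q is the dual of axiom T, which corresponds to reflexivity. Such an R need not be reflexive — not valid.
(D) ◇◇q → ◇q is the dual of axiom 4, which corresponds to transitivity. Such an R need not be transitive — not valid.

B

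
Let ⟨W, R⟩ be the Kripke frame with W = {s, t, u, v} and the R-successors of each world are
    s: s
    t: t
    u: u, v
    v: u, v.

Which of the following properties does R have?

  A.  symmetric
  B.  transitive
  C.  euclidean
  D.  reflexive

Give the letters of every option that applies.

(A) symmetric: every R-edge is matched by its reverse.
(B) transitive: R is closed under composition.
(C) euclidean: any two R-successors of the same world are R-related.
(D) reflexive: each world relates to itself.

A, B, C, D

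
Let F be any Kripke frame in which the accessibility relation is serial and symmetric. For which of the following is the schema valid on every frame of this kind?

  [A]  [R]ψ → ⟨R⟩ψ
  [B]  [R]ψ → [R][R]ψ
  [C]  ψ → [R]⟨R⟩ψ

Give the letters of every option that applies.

(A) axiom D: valid iff R is serial. Every such R is serial — valid.
(B) [R]ψ → [R][R]ψ is axiom 4, which corresponds to transitivity. Such an R need not be transitive — not valid.
(C) axiom B: valid iff R is symmetric. Every such R is symmetric — valid.

A, C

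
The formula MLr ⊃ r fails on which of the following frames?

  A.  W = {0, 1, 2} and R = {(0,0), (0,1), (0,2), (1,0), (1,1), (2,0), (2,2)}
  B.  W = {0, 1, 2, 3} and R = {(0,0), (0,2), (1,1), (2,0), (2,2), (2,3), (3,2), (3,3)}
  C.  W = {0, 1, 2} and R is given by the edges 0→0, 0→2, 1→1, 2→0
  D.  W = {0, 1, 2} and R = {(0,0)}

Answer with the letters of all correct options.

The schema MLr ⊃ r is the dual of axiom B; it is valid on a frame iff R is symmetric.
(A) R is symmetric (every R-edge is matched by its reverse), so the schema is valid here.
(B) R is symmetric (every R-edge is matched by its reverse), so the schema is valid here.
(C) R is symmetric (every R-edge is matched by its reverse), so the schema is valid here.
(D) R is symmetric (every R-edge is matched by its reverse), so the schema is valid here.

none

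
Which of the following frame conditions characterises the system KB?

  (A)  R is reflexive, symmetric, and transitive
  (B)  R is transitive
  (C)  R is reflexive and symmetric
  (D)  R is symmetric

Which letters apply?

D

(A) this class determines S5, not KB.
(B) this class determines K4, not KB.
(C) this class determines B (= KTB), not KB.
(D) KB is sound and complete for exactly this class.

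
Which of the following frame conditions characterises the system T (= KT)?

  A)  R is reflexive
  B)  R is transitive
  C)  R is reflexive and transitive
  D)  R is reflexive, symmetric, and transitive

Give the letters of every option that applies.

(A) T (= KT) is sound and complete for exactly this class.
(B) this class determines K4, not T (= KT).
(C) this class determines S4, not T (= KT).
(D) this class determines S5, not T (= KT).

A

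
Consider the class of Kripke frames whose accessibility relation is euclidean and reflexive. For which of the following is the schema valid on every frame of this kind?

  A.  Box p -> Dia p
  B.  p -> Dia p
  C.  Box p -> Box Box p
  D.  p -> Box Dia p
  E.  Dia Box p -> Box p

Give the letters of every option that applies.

A reflexive euclidean relation is also symmetric (from wRw and wRv the euclidean condition gives vRw) and hence transitive; it is an equivalence relation.
(A) Box p -> Dia p is axiom D; it is valid on a frame exactly when R is serial. Every such R is serial, so valid.
(B) p -> Dia p is the dual of axiom T, which corresponds to reflexivity. Every such R is reflexive — valid.
(C) axiom 4: valid iff R is transitive. Every such R is transitive — valid.
(D) p -> Box Dia p is axiom B, which corresponds to symmetry. Every such R is symmetric — valid.
(E) the dual of axiom 5: valid iff R is euclidean. Every such R is euclidean — valid.

A, B, C, D, E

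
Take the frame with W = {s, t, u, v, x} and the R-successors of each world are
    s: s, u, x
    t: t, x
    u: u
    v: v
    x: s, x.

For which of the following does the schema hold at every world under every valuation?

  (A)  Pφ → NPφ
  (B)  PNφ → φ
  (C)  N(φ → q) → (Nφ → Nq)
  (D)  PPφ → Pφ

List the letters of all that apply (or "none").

C

R is not symmetric: s R u but not u R s.
R is not transitive: t R x and x R s but not t R s.
R is not euclidean: s R u and s R s but not u R s.
(A) Pφ → NPφ (axiom 5) characterises the euclidean frames. R is not euclidean — not valid.
(B) PNφ → φ is the dual of axiom B; it is valid on a frame exactly when R is symmetric. R is not symmetric, so not valid.
(C) this is just K, valid on every normal frame.
(D) PPφ → Pφ is the dual of axiom 4, which corresponds to transitivity. R is not transitive — not valid.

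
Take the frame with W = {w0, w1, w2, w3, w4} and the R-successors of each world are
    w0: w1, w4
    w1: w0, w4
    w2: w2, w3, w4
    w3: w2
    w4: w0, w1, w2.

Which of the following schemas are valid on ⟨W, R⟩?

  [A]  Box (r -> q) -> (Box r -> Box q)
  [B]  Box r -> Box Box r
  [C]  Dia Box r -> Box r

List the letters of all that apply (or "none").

A

R is not transitive: w0 R w1 and w1 R w0 but not w0 R w0.
R is not euclidean: w2 R w3 and w2 R w4 but not w3 R w4.
(A) Box (r -> q) -> (Box r -> Box q) is axiom K, valid on every Kripke frame — valid.
(B) Box r -> Box Box r (axiom 4) characterises the transitive frames. R is not transitive — not valid.
(C) the dual of axiom 5: valid iff R is euclidean. R is not euclidean — not valid.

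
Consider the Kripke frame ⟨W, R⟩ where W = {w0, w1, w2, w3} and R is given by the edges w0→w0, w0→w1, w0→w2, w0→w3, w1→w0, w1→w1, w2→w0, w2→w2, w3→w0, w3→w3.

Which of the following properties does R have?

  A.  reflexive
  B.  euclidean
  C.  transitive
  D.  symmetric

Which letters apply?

A, D

(A) reflexive: each world relates to itself.
(B) not euclidean: w0 R w1 and w0 R w2 but not w1 R w2.
(C) not transitive: w1 R w0 and w0 R w2 but not w1 R w2.
(D) symmetric: every R-edge is matched by its reverse.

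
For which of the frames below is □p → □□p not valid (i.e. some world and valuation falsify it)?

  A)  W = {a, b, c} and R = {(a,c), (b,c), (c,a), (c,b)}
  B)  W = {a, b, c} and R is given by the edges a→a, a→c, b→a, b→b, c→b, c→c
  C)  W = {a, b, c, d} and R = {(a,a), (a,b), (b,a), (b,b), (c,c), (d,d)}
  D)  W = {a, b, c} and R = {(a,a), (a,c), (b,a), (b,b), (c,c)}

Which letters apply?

A, B, D

The schema □p → □□p is axiom 4; it is valid on a frame iff R is transitive.
(A) R is not transitive (a R c and c R a but not a R a), so the schema fails here.
(B) R is not transitive (a R c and c R b but not a R b), so the schema fails here.
(C) R is transitive (R is closed under composition), so the schema is valid here.
(D) R is not transitive (b R a and a R c but not b R c), so the schema fails here.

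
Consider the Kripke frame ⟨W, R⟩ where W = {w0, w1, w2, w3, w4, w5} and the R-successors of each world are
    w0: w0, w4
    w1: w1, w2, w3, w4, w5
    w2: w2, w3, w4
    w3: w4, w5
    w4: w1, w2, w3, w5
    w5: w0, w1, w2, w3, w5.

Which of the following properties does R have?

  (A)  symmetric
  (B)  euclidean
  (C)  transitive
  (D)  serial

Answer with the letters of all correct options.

(A) not symmetric: w0 R w4 but not w4 R w0.
(B) not euclidean: w0 R w4 and w0 R w0 but not w4 R w0.
(C) not transitive: w0 R w4 and w4 R w1 but not w0 R w1.
(D) serial: every world has an R-successor.

D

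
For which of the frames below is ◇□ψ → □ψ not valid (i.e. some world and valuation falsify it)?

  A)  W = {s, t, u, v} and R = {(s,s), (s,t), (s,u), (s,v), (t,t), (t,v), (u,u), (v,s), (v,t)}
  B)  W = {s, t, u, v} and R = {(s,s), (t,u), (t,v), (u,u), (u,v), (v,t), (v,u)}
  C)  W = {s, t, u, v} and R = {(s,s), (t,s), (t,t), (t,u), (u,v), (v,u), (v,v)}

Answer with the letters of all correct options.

A, B, C

The schema ◇□ψ → □ψ is the dual of axiom 5; it is valid on a frame iff R is euclidean.
(A) R is not euclidean (s R t and s R s but not t R s), so the schema fails here.
(B) R is not euclidean (v R u and v R t but not u R t), so the schema fails here.
(C) R is not euclidean (t R s and t R t but not s R t), so the schema fails here.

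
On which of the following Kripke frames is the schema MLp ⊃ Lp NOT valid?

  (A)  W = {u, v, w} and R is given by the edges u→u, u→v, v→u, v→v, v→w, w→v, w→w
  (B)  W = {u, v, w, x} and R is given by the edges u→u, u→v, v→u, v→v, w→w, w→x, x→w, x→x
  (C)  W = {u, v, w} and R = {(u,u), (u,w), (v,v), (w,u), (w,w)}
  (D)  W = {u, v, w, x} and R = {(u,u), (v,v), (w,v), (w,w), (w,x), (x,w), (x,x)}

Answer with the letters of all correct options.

A, D

The schema MLp ⊃ Lp is the dual of axiom 5; it is valid on a frame iff R is euclidean.
(A) R is not euclidean (v R u and v R w but not u R w), so the schema fails here.
(B) R is euclidean (any two R-successors of the same world are R-related), so the schema is valid here.
(C) R is euclidean (any two R-successors of the same world are R-related), so the schema is valid here.
(D) R is not euclidean (w R v and w R w but not v R w), so the schema fails here.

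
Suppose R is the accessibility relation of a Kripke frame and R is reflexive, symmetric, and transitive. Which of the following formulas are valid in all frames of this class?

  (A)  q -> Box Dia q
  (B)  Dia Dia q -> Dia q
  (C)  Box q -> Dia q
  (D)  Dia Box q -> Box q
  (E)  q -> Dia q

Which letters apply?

A relation that is reflexive, symmetric, and transitive is also euclidean and serial.
(A) q -> Box Dia q is axiom B; it is valid on a frame exactly when R is symmetric. Every such R is symmetric, so valid.
(B) Dia Dia q -> Dia q is the dual of axiom 4, which corresponds to transitivity. Every such R is transitive — valid.
(C) Box q -> Dia q is axiom D, which corresponds to seriality. Every such R is serial — valid.
(D) Dia Box q -> Box q is the dual of axiom 5, which corresponds to the euclidean property. Every such R is euclidean — valid.
(E) q -> Dia q (the dual of axiom T) characterises the reflexive frames. Every such R is reflexive — valid.

A, B, C, D, E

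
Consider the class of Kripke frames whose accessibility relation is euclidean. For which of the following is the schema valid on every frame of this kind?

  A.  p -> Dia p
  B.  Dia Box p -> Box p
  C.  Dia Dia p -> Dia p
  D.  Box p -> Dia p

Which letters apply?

(A) p -> Dia p is the dual of axiom T; it is valid on a frame exactly when R is reflexive. Such an R need not be reflexive, so not valid.
(B) Dia Box p -> Box p (the dual of axiom 5) characterises the euclidean frames. Every such R is euclidean — valid.
(C) Dia Dia p -> Dia p is the dual of axiom 4; it is valid on a frame exactly when R is transitive. Such an R need not be transitive, so not valid.
(D) axiom D: valid iff R is serial. Such an R need not be serial — not valid.

B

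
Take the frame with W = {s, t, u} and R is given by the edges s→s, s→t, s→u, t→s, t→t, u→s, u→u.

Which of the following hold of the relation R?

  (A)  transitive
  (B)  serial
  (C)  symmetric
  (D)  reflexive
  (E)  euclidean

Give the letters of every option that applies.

B, C, D

(A) not transitive: t R s and s R u but not t R u.
(B) serial: every world has an R-successor.
(C) symmetric: every R-edge is matched by its reverse.
(D) reflexive: each world relates to itself.
(E) not euclidean: s R t and s R u but not t R u.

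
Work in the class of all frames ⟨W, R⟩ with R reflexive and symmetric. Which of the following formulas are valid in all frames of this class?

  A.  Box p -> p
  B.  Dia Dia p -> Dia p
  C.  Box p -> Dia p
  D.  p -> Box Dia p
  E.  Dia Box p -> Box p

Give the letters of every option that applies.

Reflexive relations are serial.
(A) Box p -> p is axiom T; it is valid on a frame exactly when R is reflexive. Every such R is reflexive, so valid.
(B) Dia Dia p -> Dia p (the dual of axiom 4) characterises the transitive frames. Such an R need not be transitive — not valid.
(C) Box p -> Dia p is axiom D; it is valid on a frame exactly when R is serial. Every such R is serial, so valid.
(D) p -> Box Dia p is axiom B; it is valid on a frame exactly when R is symmetric. Every such R is symmetric, so valid.
(E) Dia Box p -> Box p is the dual of axiom 5, which corresponds to the euclidean property. Such an R need not be euclidean — not valid.

A, C, D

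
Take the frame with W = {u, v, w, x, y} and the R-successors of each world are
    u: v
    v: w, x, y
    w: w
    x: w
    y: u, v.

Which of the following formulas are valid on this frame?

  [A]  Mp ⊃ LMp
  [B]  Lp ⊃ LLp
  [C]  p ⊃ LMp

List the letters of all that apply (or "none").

R is not symmetric: u R v but not v R u.
R is not transitive: u R v and v R w but not u R w.
R is not euclidean: v R w and v R x but not w R x.
(A) Mp ⊃ LMp is axiom 5; it is valid on a frame exactly when R is euclidean. R is not euclidean, so not valid.
(B) Lp ⊃ LLp (axiom 4) characterises the transitive frames. R is not transitive — not valid.
(C) p ⊃ LMp (axiom B) characterises the symmetric frames. R is not symmetric — not valid.

none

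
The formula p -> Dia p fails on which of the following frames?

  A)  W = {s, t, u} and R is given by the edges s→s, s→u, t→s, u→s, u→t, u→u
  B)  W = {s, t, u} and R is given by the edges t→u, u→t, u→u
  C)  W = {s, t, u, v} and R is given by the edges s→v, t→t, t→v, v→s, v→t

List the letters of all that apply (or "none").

The schema p -> Dia p is the dual of axiom T; it is valid on a frame iff R is reflexive.
(A) R is not reflexive (not t R t), so the schema fails here.
(B) R is not reflexive (not s R s), so the schema fails here.
(C) R is not reflexive (not s R s), so the schema fails here.

A, B, C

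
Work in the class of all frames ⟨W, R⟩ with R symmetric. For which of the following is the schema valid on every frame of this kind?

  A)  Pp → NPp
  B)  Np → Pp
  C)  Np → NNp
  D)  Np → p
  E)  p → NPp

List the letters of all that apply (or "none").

(A) axiom 5: valid iff R is euclidean. Such an R need not be euclidean — not valid.
(B) Np → Pp is axiom D; it is valid on a frame exactly when R is serial. Such an R need not be serial, so not valid.
(C) axiom 4: valid iff R is transitive. Such an R need not be transitive — not valid.
(D) Np → p is axiom T, which corresponds to reflexivity. Such an R need not be reflexive — not valid.
(E) p → NPp is axiom B, which corresponds to symmetry. Every such R is symmetric — valid.

E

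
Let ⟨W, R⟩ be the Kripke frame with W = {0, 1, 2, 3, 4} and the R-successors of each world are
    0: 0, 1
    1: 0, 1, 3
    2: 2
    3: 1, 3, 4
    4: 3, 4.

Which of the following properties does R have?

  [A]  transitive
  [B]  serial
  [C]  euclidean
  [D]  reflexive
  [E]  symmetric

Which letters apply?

(A) not transitive: 0 R 1 and 1 R 3 but not 0 R 3.
(B) serial: every world has an R-successor.
(C) not euclidean: 1 R 0 and 1 R 3 but not 0 R 3.
(D) reflexive: each world relates to itself.
(E) symmetric: every R-edge is matched by its reverse.

B, D, E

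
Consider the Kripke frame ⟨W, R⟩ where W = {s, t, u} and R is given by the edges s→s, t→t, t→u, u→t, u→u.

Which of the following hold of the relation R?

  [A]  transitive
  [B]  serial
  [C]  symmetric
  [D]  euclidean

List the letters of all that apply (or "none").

(A) transitive: R is closed under composition.
(B) serial: every world has an R-successor.
(C) symmetric: every R-edge is matched by its reverse.
(D) euclidean: any two R-successors of the same world are R-related.

A, B, C, D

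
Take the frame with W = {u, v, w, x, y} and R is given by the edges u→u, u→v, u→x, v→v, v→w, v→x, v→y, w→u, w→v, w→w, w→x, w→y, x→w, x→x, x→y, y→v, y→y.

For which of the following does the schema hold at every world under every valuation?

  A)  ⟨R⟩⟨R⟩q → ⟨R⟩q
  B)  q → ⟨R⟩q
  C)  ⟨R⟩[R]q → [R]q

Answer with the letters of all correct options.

R is reflexive: each world relates to itself.
R is not transitive: u R v and v R w but not u R w.
R is not euclidean: u R v and u R u but not v R u.
(A) the dual of axiom 4: valid iff R is transitive. R is not transitive — not valid.
(B) q → ⟨R⟩q is the dual of axiom T, which corresponds to reflexivity. R is reflexive — valid.
(C) ⟨R⟩[R]q → [R]q is the dual of axiom 5; it is valid on a frame exactly when R is euclidean. R is not euclidean, so not valid.

B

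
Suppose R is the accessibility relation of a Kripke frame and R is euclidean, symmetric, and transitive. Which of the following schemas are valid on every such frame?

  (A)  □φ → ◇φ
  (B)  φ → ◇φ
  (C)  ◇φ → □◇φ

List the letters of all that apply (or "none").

(A) □φ → ◇φ is axiom D; it is valid on a frame exactly when R is serial. Such an R need not be serial, so not valid.
(B) φ → ◇φ (the dual of axiom T) characterises the reflexive frames. Such an R need not be reflexive — not valid.
(C) ◇φ → □◇φ (axiom 5) characterises the euclidean frames. Every such R is euclidean — valid.

C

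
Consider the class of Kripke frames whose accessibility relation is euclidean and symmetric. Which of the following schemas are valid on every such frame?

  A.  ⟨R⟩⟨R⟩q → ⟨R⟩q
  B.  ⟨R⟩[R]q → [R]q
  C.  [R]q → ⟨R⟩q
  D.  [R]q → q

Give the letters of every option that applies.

A symmetric euclidean relation is transitive (uRv and vRw give vRu by symmetry, then uRw by the euclidean condition, applied at v).
(A) the dual of axiom 4: valid iff R is transitive. Every such R is transitive — valid.
(B) ⟨R⟩[R]q → [R]q is the dual of axiom 5; it is valid on a frame exactly when R is euclidean. Every such R is euclidean, so valid.
(C) [R]q → ⟨R⟩q is axiom D, which corresponds to seriality. Such an R need not be serial — not valid.
(D) axiom T: valid iff R is reflexive. Such an R need not be reflexive — not valid.

A, B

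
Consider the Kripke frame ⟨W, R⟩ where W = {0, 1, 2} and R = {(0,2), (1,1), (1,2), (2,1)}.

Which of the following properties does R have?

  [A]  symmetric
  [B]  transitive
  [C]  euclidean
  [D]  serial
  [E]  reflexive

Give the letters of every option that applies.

D

(A) not symmetric: 0 R 2 but not 2 R 0.
(B) not transitive: 0 R 2 and 2 R 1 but not 0 R 1.
(C) not euclidean: 0 R 2 and 0 R 2 but not 2 R 2.
(D) serial: every world has an R-successor.
(E) not reflexive: not 0 R 0.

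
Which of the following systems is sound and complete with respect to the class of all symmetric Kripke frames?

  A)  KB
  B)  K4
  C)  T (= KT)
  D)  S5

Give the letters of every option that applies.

(A) KB is determined by exactly this class.
(B) K4 is determined by the class of transitive frames.
(C) T (= KT) is determined by the class of reflexive frames.
(D) S5 is determined by the class of reflexive, symmetric, and transitive frames.

A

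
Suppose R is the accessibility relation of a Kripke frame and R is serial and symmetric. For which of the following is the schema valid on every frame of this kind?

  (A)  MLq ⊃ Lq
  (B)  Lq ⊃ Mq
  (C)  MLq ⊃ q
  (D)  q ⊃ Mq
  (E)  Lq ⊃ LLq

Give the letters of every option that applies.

(A) MLq ⊃ Lq is the dual of axiom 5, which corresponds to the euclidean property. Such an R need not be euclidean — not valid.
(B) Lq ⊃ Mq is axiom D, which corresponds to seriality. Every such R is serial — valid.
(C) MLq ⊃ q (the dual of axiom B) characterises the symmetric frames. Every such R is symmetric — valid.
(D) q ⊃ Mq is the dual of axiom T, which corresponds to reflexivity. Such an R need not be reflexive — not valid.
(E) Lq ⊃ LLq (axiom 4) characterises the transitive frames. Such an R need not be transitive — not valid.

B, C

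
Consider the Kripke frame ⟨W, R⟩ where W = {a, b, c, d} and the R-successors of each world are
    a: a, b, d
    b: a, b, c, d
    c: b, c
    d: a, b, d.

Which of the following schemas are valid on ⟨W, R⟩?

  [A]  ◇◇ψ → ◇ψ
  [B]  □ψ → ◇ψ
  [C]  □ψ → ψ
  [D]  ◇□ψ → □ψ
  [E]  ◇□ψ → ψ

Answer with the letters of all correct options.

R is reflexive: each world relates to itself.
R is symmetric: every R-edge is matched by its reverse.
R is not transitive: a R b and b R c but not a R c.
R is not euclidean: b R a and b R c but not a R c.
R is serial: every world has an R-successor.
(A) ◇◇ψ → ◇ψ (the dual of axiom 4) characterises the transitive frames. R is not transitive — not valid.
(B) axiom D: valid iff R is serial. R is serial — valid.
(C) axiom T: valid iff R is reflexive. R is reflexive — valid.
(D) the dual of axiom 5: valid iff R is euclidean. R is not euclidean — not valid.
(E) ◇□ψ → ψ is the dual of axiom B, which corresponds to symmetry. R is symmetric — valid.

B, C, E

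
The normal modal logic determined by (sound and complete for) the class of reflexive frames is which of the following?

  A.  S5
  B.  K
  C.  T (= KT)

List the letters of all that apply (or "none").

(A) S5 is determined by the class of reflexive, symmetric, and transitive frames.
(B) K is determined by the class of arbitrary frames.
(C) T (= KT) is determined by exactly this class.

C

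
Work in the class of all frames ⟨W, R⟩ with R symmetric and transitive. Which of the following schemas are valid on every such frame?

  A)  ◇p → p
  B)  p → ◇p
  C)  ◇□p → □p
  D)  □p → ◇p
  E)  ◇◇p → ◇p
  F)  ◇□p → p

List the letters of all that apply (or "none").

C, E, F

A symmetric transitive relation is euclidean (uRv and uRw give vRu by symmetry, then vRw by transitivity).
(A) ◇p → p (the converse of T) corresponds to R being a subset of the identity. Such an R need not be a subset of the identity, so not valid.
(B) p → ◇p is the dual of axiom T; it is valid on a frame exactly when R is reflexive. Such an R need not be reflexive, so not valid.
(C) ◇□p → □p (the dual of axiom 5) characterises the euclidean frames. Every such R is euclidean — valid.
(D) □p → ◇p is axiom D; it is valid on a frame exactly when R is serial. Such an R need not be serial, so not valid.
(E) ◇◇p → ◇p (the dual of axiom 4) characterises the transitive frames. Every such R is transitive — valid.
(F) ◇□p → p (the dual of axiom B) characterises the symmetric frames. Every such R is symmetric — valid.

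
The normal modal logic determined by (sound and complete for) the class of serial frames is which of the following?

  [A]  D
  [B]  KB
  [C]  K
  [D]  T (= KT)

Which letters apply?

(A) D is determined by exactly this class.
(B) KB is determined by the class of symmetric frames.
(C) K is determined by the class of arbitrary frames.
(D) T (= KT) is determined by the class of reflexive frames.

A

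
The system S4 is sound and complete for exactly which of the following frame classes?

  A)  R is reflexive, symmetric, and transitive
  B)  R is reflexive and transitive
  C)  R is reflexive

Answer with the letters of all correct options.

B

(A) this class determines S5, not S4.
(B) S4 is sound and complete for exactly this class.
(C) this class determines T (= KT), not S4.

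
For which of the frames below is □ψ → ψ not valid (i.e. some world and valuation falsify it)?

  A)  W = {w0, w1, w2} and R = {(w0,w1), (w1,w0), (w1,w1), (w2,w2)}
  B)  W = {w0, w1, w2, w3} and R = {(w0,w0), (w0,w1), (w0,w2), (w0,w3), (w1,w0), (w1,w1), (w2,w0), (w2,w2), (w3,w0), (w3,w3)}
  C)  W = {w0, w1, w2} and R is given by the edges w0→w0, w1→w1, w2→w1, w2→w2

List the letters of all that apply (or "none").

The schema □ψ → ψ is axiom T; it is valid on a frame iff R is reflexive.
(A) R is not reflexive (not w0 R w0), so the schema fails here.
(B) R is reflexive (each world relates to itself), so the schema is valid here.
(C) R is reflexive (each world relates to itself), so the schema is valid here.

A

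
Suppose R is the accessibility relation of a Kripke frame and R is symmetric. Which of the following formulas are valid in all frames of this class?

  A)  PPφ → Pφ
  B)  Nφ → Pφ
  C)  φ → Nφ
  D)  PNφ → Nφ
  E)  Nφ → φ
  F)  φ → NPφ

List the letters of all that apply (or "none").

(A) PPφ → Pφ (the dual of axiom 4) characterises the transitive frames. Such an R need not be transitive — not valid.
(B) axiom D: valid iff R is serial. Such an R need not be serial — not valid.
(C) φ → Nφ (equivalent to ◇p→p) corresponds to R being a subset of the identity. Such an R need not be a subset of the identity, so not valid.
(D) PNφ → Nφ is the dual of axiom 5; it is valid on a frame exactly when R is euclidean. Such an R need not be euclidean, so not valid.
(E) Nφ → φ is axiom T; it is valid on a frame exactly when R is reflexive. Such an R need not be reflexive, so not valid.
(F) φ → NPφ is axiom B, which corresponds to symmetry. Every such R is symmetric — valid.

F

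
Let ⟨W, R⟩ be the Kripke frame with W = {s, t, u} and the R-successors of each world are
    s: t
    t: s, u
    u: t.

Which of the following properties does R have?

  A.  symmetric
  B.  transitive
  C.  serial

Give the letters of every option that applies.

A, C

(A) symmetric: every R-edge is matched by its reverse.
(B) not transitive: s R t and t R s but not s R s.
(C) serial: every world has an R-successor.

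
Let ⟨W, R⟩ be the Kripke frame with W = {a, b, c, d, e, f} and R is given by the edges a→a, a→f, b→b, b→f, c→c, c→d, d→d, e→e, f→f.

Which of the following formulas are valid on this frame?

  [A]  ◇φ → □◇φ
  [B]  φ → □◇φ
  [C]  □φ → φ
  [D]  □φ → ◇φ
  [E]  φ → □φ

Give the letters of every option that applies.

R is reflexive: each world relates to itself.
R is not symmetric: a R f but not f R a.
R is not euclidean: a R f and a R a but not f R a.
R is serial: every world has an R-successor.
R is not a subset of the identity: a R f with a ≠ f.
(A) axiom 5: valid iff R is euclidean. R is not euclidean — not valid.
(B) axiom B: valid iff R is symmetric. R is not symmetric — not valid.
(C) axiom T: valid iff R is reflexive. R is reflexive — valid.
(D) □φ → ◇φ is axiom D, which corresponds to seriality. R is serial — valid.
(E) φ → □φ is equivalent to ◇p→p; it holds exactly when R ⊆ identity. Here R ⊄ identity — not valid.

C, D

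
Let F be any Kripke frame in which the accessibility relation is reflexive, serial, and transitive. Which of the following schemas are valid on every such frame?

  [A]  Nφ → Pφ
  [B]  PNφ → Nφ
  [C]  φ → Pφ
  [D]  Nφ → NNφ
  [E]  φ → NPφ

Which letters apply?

(A) axiom D: valid iff R is serial. Every such R is serial — valid.
(B) PNφ → Nφ is the dual of axiom 5, which corresponds to the euclidean property. Such an R need not be euclidean — not valid.
(C) φ → Pφ (the dual of axiom T) characterises the reflexive frames. Every such R is reflexive — valid.
(D) axiom 4: valid iff R is transitive. Every such R is transitive — valid.
(E) φ → NPφ is axiom B, which corresponds to symmetry. Such an R need not be symmetric — not valid.

A, C, D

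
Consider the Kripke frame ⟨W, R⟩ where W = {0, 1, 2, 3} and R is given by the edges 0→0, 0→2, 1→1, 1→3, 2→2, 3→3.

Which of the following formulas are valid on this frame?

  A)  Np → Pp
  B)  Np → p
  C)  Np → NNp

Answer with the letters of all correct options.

A, B, C

R is reflexive: each world relates to itself.
R is transitive: R is closed under composition.
R is serial: every world has an R-successor.
(A) Np → Pp (axiom D) characterises the serial frames. R is serial — valid.
(B) Np → p is axiom T, which corresponds to reflexivity. R is reflexive — valid.
(C) axiom 4: valid iff R is transitive. R is transitive — valid.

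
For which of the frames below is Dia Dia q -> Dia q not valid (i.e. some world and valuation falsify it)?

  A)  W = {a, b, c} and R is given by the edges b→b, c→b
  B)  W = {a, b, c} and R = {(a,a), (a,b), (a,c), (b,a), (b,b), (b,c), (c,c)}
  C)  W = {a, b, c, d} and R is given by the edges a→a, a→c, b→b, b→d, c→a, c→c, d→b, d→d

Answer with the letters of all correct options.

none

The schema Dia Dia q -> Dia q is the dual of axiom 4; it is valid on a frame iff R is transitive.
(A) R is transitive (R is closed under composition), so the schema is valid here.
(B) R is transitive (R is closed under composition), so the schema is valid here.
(C) R is transitive (R is closed under composition), so the schema is valid here.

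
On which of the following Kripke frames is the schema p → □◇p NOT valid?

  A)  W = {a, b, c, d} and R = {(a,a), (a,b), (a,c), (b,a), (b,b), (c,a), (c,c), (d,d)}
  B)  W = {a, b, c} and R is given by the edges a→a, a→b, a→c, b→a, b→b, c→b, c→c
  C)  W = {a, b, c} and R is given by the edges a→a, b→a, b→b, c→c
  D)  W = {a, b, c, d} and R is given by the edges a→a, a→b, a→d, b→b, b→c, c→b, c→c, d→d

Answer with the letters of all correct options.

The schema p → □◇p is axiom B; it is valid on a frame iff R is symmetric.
(A) R is symmetric (every R-edge is matched by its reverse), so the schema is valid here.
(B) R is not symmetric (a R c but not c R a), so the schema fails here.
(C) R is not symmetric (b R a but not a R b), so the schema fails here.
(D) R is not symmetric (a R b but not b R a), so the schema fails here.

B, C, D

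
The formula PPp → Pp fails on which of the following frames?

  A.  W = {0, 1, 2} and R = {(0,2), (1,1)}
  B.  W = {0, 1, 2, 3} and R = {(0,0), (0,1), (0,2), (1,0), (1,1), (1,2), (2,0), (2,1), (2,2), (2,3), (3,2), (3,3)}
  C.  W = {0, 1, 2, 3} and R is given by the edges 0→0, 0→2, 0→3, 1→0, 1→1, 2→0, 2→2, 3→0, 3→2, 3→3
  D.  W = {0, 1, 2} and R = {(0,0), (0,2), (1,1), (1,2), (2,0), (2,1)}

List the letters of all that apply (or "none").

The schema PPp → Pp is the dual of axiom 4; it is valid on a frame iff R is transitive.
(A) R is transitive (R is closed under composition), so the schema is valid here.
(B) R is not transitive (0 R 2 and 2 R 3 but not 0 R 3), so the schema fails here.
(C) R is not transitive (1 R 0 and 0 R 2 but not 1 R 2), so the schema fails here.
(D) R is not transitive (0 R 2 and 2 R 1 but not 0 R 1), so the schema fails here.

B, C, D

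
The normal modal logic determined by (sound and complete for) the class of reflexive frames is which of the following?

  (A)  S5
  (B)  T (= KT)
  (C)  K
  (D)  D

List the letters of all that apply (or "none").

(A) S5 is determined by the class of reflexive, symmetric, and transitive frames.
(B) T (= KT) is determined by exactly this class.
(C) K is determined by the class of arbitrary frames.
(D) D is determined by the class of serial frames.

B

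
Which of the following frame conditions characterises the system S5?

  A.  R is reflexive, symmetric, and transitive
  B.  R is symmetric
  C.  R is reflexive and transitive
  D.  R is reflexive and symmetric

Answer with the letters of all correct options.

(A) S5 is sound and complete for exactly this class.
(B) this class determines KB, not S5.
(C) this class determines S4, not S5.
(D) this class determines B (= KTB), not S5.

A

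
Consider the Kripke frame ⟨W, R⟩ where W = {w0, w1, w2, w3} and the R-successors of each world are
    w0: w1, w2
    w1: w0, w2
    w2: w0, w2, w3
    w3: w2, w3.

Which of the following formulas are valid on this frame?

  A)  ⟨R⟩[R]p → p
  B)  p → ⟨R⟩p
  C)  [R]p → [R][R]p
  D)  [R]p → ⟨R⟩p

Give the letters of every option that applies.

D

R is not reflexive: not w0 R w0.
R is not symmetric: w1 R w2 but not w2 R w1.
R is not transitive: w0 R w1 and w1 R w0 but not w0 R w0.
R is serial: every world has an R-successor.
(A) ⟨R⟩[R]p → p (the dual of axiom B) characterises the symmetric frames. R is not symmetric — not valid.
(B) p → ⟨R⟩p is the dual of axiom T, which corresponds to reflexivity. R is not reflexive — not valid.
(C) [R]p → [R][R]p (axiom 4) characterises the transitive frames. R is not transitive — not valid.
(D) [R]p → ⟨R⟩p (axiom D) characterises the serial frames. R is serial — valid.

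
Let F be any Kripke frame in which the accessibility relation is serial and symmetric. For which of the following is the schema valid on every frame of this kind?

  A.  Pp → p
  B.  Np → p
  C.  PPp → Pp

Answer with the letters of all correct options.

(A) Pp → p is the converse of T; it holds exactly when R ⊆ identity. Such an R need not be a subset of the identity — not valid.
(B) Np → p is axiom T, which corresponds to reflexivity. Such an R need not be reflexive — not valid.
(C) PPp → Pp is the dual of axiom 4, which corresponds to transitivity. Such an R need not be transitive — not valid.

none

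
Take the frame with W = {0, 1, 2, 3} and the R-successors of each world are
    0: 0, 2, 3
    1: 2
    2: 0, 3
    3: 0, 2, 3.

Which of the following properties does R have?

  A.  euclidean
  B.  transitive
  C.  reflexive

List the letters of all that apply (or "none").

(A) not euclidean: 0 R 2 and 0 R 2 but not 2 R 2.
(B) not transitive: 1 R 2 and 2 R 0 but not 1 R 0.
(C) not reflexive: not 1 R 1.

none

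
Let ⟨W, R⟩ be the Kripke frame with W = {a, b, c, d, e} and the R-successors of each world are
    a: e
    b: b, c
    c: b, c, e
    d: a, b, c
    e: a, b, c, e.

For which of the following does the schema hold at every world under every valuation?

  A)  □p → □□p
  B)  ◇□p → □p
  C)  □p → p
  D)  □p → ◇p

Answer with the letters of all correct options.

D

R is not reflexive: not a R a.
R is not transitive: a R e and e R a but not a R a.
R is not euclidean: c R b and c R e but not b R e.
R is serial: every world has an R-successor.
(A) □p → □□p is axiom 4, which corresponds to transitivity. R is not transitive — not valid.
(B) the dual of axiom 5: valid iff R is euclidean. R is not euclidean — not valid.
(C) □p → p (axiom T) characterises the reflexive frames. R is not reflexive — not valid.
(D) □p → ◇p is axiom D, which corresponds to seriality. R is serial — valid.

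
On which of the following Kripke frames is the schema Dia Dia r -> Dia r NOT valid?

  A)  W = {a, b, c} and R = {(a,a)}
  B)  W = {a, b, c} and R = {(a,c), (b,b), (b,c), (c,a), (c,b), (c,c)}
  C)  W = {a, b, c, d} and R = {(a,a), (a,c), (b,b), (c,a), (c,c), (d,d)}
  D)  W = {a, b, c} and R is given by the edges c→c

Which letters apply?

B

The schema Dia Dia r -> Dia r is the dual of axiom 4; it is valid on a frame iff R is transitive.
(A) R is transitive (R is closed under composition), so the schema is valid here.
(B) R is not transitive (a R c and c R a but not a R a), so the schema fails here.
(C) R is transitive (R is closed under composition), so the schema is valid here.
(D) R is transitive (R is closed under composition), so the schema is valid here.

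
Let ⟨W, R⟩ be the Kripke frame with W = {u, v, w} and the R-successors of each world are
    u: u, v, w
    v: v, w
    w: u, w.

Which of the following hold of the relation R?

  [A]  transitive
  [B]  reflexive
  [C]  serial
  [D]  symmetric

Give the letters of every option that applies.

(A) not transitive: v R w and w R u but not v R u.
(B) reflexive: each world relates to itself.
(C) serial: every world has an R-successor.
(D) not symmetric: u R v but not v R u.

B, C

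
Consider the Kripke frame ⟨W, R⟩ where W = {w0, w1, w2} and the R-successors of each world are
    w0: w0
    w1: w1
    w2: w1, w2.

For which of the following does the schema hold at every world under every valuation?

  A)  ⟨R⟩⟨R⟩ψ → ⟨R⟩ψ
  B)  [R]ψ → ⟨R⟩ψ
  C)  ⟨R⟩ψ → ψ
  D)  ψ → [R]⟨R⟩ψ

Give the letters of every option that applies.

A, B

R is not symmetric: w2 R w1 but not w1 R w2.
R is transitive: R is closed under composition.
R is serial: every world has an R-successor.
R is not a subset of the identity: w2 R w1 with w2 ≠ w1.
(A) ⟨R⟩⟨R⟩ψ → ⟨R⟩ψ (the dual of axiom 4) characterises the transitive frames. R is transitive — valid.
(B) [R]ψ → ⟨R⟩ψ is axiom D; it is valid on a frame exactly when R is serial. R is serial, so valid.
(C) ⟨R⟩ψ → ψ is the converse of T; it holds exactly when R ⊆ identity. Here R ⊄ identity — not valid.
(D) ψ → [R]⟨R⟩ψ (axiom B) characterises the symmetric frames. R is not symmetric — not valid.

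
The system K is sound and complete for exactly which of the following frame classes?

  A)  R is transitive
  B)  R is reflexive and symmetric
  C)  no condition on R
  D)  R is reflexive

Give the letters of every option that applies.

(A) this class determines K4, not K.
(B) this class determines B (= KTB), not K.
(C) K is sound and complete for exactly this class.
(D) this class determines T (= KT), not K.

C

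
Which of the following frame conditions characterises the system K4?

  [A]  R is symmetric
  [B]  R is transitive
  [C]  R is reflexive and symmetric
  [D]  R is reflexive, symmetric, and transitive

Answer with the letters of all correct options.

(A) this class determines KB, not K4.
(B) K4 is sound and complete for exactly this class.
(C) this class determines B (= KTB), not K4.
(D) this class determines S5, not K4.

B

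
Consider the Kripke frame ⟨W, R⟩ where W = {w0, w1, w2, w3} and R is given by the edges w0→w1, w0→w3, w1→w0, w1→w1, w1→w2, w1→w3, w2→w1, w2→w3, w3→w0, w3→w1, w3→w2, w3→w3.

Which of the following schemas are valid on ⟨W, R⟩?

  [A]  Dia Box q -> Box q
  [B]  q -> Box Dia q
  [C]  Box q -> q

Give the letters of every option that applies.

R is not reflexive: not w0 R w0.
R is symmetric: every R-edge is matched by its reverse.
R is not euclidean: w1 R w0 and w1 R w2 but not w0 R w2.
(A) Dia Box q -> Box q (the dual of axiom 5) characterises the euclidean frames. R is not euclidean — not valid.
(B) axiom B: valid iff R is symmetric. R is symmetric — valid.
(C) Box q -> q is axiom T; it is valid on a frame exactly when R is reflexive. R is not reflexive, so not valid.

B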